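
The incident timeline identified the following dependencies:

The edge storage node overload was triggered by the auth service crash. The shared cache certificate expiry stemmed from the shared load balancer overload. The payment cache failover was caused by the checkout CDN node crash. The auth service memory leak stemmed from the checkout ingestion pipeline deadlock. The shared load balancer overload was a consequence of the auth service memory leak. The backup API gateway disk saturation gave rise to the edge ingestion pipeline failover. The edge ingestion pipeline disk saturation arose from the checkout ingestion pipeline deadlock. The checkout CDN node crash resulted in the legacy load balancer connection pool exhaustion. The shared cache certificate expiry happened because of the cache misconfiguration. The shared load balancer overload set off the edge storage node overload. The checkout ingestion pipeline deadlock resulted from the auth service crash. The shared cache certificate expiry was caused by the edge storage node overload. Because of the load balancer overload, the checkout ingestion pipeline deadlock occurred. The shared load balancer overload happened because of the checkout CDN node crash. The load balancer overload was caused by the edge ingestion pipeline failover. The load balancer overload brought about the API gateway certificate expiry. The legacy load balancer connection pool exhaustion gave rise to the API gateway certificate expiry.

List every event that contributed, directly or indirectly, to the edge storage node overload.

the auth service crash, the auth service memory leak, the backup API gateway disk saturation, the checkout CDN node crash, the checkout ingestion pipeline deadlock, the edge ingestion pipeline failover, the load balancer overload, the shared load balancer overload

Immediate causes of the edge storage node overload: the auth service crash, the shared load balancer overload.
Further upstream: the backup API gateway disk saturation, the checkout CDN node crash, the edge ingestion pipeline failover, the load balancer overload, the checkout ingestion pipeline deadlock, the auth service memory leak.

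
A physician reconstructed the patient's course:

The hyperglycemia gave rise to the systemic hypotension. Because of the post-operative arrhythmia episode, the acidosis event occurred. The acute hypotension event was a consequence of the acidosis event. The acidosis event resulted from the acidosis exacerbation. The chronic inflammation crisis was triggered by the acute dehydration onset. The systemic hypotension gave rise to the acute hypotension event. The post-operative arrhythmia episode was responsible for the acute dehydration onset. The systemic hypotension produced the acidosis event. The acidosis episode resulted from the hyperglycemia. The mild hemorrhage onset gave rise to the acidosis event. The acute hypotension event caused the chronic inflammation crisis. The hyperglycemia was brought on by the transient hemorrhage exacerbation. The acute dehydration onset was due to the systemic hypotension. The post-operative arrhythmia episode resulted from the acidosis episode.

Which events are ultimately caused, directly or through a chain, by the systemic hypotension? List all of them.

the acidosis event, the acute dehydration onset, the acute hypotension event, the chronic inflammation crisis

Direct effects: the acidosis event, the acute hypotension event, the acute dehydration onset.
2 steps out: the chronic inflammation crisis.
Not reachable from it: the mild hemorrhage onset, the transient hemorrhage exacerbation, the hyperglycemia, the acidosis episode, the acidosis exacerbation, the post-operative arrhythmia episode.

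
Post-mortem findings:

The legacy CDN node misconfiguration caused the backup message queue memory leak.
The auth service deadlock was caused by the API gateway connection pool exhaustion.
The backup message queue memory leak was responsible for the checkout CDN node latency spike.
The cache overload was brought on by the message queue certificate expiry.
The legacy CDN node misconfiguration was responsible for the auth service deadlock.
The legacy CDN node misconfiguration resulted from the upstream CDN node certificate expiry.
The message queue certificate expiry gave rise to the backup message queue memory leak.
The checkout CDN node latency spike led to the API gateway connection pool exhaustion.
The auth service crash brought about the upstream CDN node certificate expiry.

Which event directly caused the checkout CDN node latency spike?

Upstream contributors include the message queue certificate expiry, the auth service crash, the upstream CDN node certificate expiry, the legacy CDN node misconfiguration, but only the backup message queue memory leak feeds directly into the checkout CDN node latency spike.

the backup message queue memory leak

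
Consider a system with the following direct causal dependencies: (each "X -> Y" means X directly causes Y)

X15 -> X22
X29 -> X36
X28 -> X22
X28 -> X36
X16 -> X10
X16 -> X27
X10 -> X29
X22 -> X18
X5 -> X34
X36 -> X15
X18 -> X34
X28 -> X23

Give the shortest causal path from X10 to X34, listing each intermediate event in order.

X10 → X29
X29 → X36
X36 → X15
X15 → X22
X22 → X18
X18 → X34
Length: 6 steps.

X10 → X29 → X36 → X15 → X22 → X18 → X34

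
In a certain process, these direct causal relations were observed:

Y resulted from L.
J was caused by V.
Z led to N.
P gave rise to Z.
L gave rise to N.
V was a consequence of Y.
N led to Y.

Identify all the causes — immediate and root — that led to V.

Immediate cause of V: Y.
Further upstream: P, L, Z, N.

L, N, P, Y, Z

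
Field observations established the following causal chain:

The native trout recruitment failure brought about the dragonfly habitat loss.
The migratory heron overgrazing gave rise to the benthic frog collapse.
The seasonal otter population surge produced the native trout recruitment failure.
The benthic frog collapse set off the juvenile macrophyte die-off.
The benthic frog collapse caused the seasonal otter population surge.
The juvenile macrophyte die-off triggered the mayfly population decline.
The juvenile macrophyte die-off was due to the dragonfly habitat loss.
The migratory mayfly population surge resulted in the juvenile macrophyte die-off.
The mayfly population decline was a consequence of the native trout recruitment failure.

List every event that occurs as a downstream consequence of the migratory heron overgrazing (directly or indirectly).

Direct effects: the benthic frog collapse.
2 steps out: the seasonal otter population surge, the juvenile macrophyte die-off.
3 steps out: the native trout recruitment failure, the mayfly population decline.
4 steps out: the dragonfly habitat loss.
Not reachable from it: the migratory mayfly population surge.

the benthic frog collapse, the dragonfly habitat loss, the juvenile macrophyte die-off, the mayfly population decline, the native trout recruitment failure, the seasonal otter population surge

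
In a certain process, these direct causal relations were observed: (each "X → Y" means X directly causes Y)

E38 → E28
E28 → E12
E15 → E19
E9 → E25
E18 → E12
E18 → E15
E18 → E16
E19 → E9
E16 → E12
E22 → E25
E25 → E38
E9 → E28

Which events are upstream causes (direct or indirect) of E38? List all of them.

Immediate cause of E38: E25.
Further upstream: E18, E15, E19, E22, E9.

E15, E18, E19, E22, E25, E9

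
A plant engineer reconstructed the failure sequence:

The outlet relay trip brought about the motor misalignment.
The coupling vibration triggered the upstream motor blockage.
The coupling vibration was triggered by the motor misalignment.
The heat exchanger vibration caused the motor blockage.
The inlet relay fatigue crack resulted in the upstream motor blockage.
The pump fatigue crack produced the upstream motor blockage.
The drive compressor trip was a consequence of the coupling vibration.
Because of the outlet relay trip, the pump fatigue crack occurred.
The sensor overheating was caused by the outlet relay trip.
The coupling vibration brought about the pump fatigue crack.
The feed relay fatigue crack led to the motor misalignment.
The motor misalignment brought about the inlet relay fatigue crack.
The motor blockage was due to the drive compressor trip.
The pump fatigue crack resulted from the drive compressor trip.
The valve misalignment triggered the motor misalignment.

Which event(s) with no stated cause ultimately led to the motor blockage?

Tracing upstream from the motor blockage: the motor blockage ← the drive compressor trip ← the coupling vibration ← the motor misalignment ← the valve misalignment.
A separate upstream branch: the motor blockage ← the drive compressor trip ← the coupling vibration ← the motor misalignment ← the feed relay fatigue crack.
A separate upstream branch: the motor blockage ← the drive compressor trip ← the coupling vibration ← the motor misalignment ← the outlet relay trip.
A separate upstream branch: the motor blockage ← the heat exchanger vibration.
Each of those chain origins has no stated cause.

the feed relay fatigue crack, the heat exchanger vibration, the outlet relay trip, the valve misalignment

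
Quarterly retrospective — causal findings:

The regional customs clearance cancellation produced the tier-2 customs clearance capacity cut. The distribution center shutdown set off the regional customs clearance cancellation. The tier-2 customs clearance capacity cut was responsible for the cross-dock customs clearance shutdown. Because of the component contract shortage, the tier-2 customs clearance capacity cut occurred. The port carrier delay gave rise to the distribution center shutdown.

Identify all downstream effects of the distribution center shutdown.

the cross-dock customs clearance shutdown, the regional customs clearance cancellation, the tier-2 customs clearance capacity cut

Direct effects: the regional customs clearance cancellation.
2 steps out: the tier-2 customs clearance capacity cut.
3 steps out: the cross-dock customs clearance shutdown.
Not reachable from it: the port carrier delay, the component contract shortage.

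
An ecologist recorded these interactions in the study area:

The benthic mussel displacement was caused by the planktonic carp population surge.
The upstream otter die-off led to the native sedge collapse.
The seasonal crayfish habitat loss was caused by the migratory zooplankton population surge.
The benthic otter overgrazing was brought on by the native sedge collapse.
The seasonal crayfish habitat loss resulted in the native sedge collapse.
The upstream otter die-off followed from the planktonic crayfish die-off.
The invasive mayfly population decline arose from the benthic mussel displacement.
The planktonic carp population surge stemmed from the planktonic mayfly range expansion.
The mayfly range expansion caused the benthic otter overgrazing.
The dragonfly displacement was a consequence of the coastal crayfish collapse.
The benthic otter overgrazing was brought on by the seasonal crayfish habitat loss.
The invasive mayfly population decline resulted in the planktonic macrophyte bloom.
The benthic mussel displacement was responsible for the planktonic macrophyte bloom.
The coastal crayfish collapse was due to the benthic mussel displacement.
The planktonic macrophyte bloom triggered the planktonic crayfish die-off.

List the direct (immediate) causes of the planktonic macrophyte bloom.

Upstream contributors include the planktonic mayfly range expansion, the planktonic carp population surge, but only the benthic mussel displacement, the invasive mayfly population decline feed directly into the planktonic macrophyte bloom.

the benthic mussel displacement, the invasive mayfly population decline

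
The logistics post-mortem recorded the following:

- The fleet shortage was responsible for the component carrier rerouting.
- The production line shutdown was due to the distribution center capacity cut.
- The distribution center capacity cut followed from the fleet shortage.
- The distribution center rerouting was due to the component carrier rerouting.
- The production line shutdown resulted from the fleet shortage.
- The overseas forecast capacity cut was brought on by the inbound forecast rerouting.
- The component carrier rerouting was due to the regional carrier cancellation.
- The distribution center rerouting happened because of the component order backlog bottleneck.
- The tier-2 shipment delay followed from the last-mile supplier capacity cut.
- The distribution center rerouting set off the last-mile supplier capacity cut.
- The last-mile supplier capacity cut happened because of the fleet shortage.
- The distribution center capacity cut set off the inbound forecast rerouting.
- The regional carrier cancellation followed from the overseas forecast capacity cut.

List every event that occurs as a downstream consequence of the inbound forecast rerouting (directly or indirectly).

Direct effects: the overseas forecast capacity cut.
2 steps out: the regional carrier cancellation.
3 steps out: the component carrier rerouting.
4 steps out: the distribution center rerouting.
5 steps out: the last-mile supplier capacity cut.
6 steps out: the tier-2 shipment delay.
Not reachable from it: the fleet shortage, the distribution center capacity cut, the production line shutdown, the component order backlog bottleneck.

the component carrier rerouting, the distribution center rerouting, the last-mile supplier capacity cut, the overseas forecast capacity cut, the regional carrier cancellation, the tier-2 shipment delay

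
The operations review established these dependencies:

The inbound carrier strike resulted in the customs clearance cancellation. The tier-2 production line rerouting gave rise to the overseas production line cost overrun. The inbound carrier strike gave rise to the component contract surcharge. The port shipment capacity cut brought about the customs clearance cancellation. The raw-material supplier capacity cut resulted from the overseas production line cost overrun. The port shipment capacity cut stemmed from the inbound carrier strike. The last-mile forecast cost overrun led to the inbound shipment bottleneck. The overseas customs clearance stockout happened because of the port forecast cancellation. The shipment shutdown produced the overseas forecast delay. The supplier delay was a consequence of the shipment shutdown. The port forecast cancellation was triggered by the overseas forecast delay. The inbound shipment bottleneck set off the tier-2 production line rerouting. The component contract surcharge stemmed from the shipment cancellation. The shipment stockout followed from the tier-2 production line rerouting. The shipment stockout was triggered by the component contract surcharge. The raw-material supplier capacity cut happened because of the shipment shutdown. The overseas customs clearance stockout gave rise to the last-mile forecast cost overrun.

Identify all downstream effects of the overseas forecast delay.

the inbound shipment bottleneck, the last-mile forecast cost overrun, the overseas customs clearance stockout, the overseas production line cost overrun, the port forecast cancellation, the raw-material supplier capacity cut, the shipment stockout, the tier-2 production line rerouting

Direct effects: the port forecast cancellation.
2 steps out: the overseas customs clearance stockout.
3 steps out: the last-mile forecast cost overrun.
4 steps out: the inbound shipment bottleneck.
5 steps out: the tier-2 production line rerouting.
6 steps out: the overseas production line cost overrun, the shipment stockout.
7 steps out: the raw-material supplier capacity cut.
Not reachable from it: the inbound carrier strike, the shipment shutdown, the supplier delay, the port shipment capacity cut, the customs clearance cancellation, the shipment cancellation, the component contract surcharge.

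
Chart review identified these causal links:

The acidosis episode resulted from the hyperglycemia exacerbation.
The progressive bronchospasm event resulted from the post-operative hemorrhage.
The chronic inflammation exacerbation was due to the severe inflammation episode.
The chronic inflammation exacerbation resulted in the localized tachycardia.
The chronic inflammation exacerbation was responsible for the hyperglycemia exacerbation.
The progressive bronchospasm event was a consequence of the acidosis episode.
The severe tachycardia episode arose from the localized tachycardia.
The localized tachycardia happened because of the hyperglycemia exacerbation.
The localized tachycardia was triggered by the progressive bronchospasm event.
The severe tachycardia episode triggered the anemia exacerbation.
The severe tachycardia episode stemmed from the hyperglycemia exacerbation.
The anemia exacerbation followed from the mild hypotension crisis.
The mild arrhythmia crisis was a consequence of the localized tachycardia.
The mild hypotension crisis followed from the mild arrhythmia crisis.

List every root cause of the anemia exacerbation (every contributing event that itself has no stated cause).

Tracing upstream from the anemia exacerbation: the anemia exacerbation ← the severe tachycardia episode ← the localized tachycardia ← the progressive bronchospasm event ← the post-operative hemorrhage.
A separate upstream branch: the anemia exacerbation ← the severe tachycardia episode ← the hyperglycemia exacerbation ← the chronic inflammation exacerbation ← the severe inflammation episode.
Each of those chain origins has no stated cause.

the post-operative hemorrhage, the severe inflammation episode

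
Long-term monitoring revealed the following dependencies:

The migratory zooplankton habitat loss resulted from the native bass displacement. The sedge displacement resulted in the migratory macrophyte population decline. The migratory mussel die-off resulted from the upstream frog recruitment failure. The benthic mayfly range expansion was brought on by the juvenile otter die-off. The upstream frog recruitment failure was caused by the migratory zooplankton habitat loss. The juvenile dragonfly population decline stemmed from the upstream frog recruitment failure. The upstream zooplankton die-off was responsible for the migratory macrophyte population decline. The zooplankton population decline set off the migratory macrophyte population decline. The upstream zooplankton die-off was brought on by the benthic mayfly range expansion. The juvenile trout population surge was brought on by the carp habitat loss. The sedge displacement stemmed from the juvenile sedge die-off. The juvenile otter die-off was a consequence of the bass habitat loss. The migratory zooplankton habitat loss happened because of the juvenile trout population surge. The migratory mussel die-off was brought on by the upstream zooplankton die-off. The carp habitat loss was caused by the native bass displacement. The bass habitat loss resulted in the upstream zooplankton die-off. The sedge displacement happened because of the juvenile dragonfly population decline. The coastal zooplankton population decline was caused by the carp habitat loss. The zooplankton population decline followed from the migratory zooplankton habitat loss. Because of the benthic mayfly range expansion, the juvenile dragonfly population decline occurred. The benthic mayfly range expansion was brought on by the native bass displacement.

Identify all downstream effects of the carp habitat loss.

Direct effects: the juvenile trout population surge, the coastal zooplankton population decline.
2 steps out: the migratory zooplankton habitat loss.
3 steps out: the upstream frog recruitment failure, the zooplankton population decline.
4 steps out: the juvenile dragonfly population decline, the migratory mussel die-off, the migratory macrophyte population decline.
5 steps out: the sedge displacement.
Not reachable from it: the bass habitat loss, the native bass displacement, the juvenile otter die-off, the benthic mayfly range expansion, the upstream zooplankton die-off, the juvenile sedge die-off.

the coastal zooplankton population decline, the juvenile dragonfly population decline, the juvenile trout population surge, the migratory macrophyte population decline, the migratory mussel die-off, the migratory zooplankton habitat loss, the sedge displacement, the upstream frog recruitment failure, the zooplankton population decline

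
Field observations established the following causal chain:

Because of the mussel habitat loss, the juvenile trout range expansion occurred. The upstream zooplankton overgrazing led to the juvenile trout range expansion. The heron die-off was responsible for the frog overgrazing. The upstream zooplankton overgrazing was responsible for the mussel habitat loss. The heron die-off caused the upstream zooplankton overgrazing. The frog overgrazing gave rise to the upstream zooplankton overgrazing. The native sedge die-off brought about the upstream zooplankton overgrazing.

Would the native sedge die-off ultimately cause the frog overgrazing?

No

The native sedge die-off leads to the upstream zooplankton overgrazing, the mussel habitat loss, the juvenile trout range expansion; the frog overgrazing is not among them.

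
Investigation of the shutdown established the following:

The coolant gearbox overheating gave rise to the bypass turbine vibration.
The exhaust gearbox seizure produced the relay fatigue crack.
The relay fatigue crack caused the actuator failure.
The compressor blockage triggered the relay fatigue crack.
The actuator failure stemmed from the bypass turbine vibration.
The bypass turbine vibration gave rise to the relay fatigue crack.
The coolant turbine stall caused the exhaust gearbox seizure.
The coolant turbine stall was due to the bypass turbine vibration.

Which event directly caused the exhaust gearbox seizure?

the coolant turbine stall

Upstream contributors include the coolant gearbox overheating, the bypass turbine vibration, but only the coolant turbine stall feeds directly into the exhaust gearbox seizure.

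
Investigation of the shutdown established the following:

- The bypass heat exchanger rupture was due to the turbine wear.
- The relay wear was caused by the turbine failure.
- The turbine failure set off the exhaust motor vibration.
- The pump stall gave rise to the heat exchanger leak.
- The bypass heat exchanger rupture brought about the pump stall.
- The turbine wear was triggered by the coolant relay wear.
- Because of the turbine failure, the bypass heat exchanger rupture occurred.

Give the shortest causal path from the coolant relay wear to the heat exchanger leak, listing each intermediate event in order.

the coolant relay wear → the turbine wear → the bypass heat exchanger rupture → the pump stall → the heat exchanger leak

the coolant relay wear → the turbine wear
the turbine wear → the bypass heat exchanger rupture
the bypass heat exchanger rupture → the pump stall
the pump stall → the heat exchanger leak
Length: 4 steps.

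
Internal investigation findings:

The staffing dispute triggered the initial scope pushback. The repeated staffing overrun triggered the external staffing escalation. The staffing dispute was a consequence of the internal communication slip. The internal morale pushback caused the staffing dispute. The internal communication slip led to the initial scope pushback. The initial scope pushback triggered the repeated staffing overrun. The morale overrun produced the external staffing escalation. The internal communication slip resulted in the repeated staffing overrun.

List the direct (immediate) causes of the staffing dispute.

the internal communication slip, the internal morale pushback

the internal communication slip, the internal morale pushback → the staffing dispute with nothing further upstream stated.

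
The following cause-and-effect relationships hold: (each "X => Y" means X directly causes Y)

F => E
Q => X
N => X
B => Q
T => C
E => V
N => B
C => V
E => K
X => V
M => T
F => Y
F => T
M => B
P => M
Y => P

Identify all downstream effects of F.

B, C, E, K, M, P, Q, T, V, X, Y

Direct effects: E, Y, T.
2 steps out: P, K, C, V.
3 steps out: M.
4 steps out: B.
5 steps out: Q.
6 steps out: X.
Not reachable from it: N.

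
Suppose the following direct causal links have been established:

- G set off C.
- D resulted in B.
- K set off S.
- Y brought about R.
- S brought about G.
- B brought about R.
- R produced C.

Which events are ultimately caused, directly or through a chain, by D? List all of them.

Direct effects: B.
2 steps out: R.
3 steps out: C.
Not reachable from it: Y, K, S, G.

B, C, R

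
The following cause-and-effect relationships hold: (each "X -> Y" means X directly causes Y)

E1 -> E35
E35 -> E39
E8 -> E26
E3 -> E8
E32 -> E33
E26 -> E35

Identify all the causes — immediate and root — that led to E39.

Immediate cause of E39: E35.
Further upstream: E1, E3, E8, E26.

E1, E26, E3, E35, E8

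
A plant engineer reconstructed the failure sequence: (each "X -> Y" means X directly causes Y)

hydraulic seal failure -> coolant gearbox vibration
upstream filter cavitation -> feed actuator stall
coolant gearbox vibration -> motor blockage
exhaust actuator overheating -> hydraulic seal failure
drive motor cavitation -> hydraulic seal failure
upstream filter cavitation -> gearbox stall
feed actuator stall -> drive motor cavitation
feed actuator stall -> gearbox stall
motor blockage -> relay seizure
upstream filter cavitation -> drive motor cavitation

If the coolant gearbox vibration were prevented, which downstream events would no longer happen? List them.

Downstream of the coolant gearbox vibration: the motor blockage, the relay seizure.

the motor blockage, the relay seizure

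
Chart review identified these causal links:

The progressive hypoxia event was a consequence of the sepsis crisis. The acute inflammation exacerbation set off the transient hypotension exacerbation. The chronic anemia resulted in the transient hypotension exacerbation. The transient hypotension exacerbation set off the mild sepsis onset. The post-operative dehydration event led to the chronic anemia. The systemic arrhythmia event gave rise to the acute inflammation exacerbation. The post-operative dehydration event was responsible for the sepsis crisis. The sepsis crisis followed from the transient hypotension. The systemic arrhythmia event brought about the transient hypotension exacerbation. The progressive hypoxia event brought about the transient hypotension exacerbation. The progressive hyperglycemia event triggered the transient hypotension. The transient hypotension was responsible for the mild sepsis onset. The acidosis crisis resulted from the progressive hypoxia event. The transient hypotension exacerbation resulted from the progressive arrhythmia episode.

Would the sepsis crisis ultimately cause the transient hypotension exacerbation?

Yes

There is a causal chain: the sepsis crisis → the progressive hypoxia event → the transient hypotension exacerbation.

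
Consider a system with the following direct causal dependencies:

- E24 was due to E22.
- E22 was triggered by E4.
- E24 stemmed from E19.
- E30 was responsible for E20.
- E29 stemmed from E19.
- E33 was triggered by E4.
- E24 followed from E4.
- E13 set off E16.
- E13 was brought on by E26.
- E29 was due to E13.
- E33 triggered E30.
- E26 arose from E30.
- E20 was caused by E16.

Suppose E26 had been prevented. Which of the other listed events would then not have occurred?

Downstream of E26: E13, E16, E20, E29.
Of those, still caused via another path: E20, E29.
The remainder have no surviving cause.

E13, E16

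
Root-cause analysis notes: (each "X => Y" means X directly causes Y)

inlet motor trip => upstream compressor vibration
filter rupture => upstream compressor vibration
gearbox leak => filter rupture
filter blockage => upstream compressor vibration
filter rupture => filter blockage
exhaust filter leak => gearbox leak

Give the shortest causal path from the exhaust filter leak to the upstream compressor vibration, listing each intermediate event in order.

the exhaust filter leak → the gearbox leak → the filter rupture → the upstream compressor vibration

the exhaust filter leak → the gearbox leak
the gearbox leak → the filter rupture
the filter rupture → the upstream compressor vibration
Length: 3 steps.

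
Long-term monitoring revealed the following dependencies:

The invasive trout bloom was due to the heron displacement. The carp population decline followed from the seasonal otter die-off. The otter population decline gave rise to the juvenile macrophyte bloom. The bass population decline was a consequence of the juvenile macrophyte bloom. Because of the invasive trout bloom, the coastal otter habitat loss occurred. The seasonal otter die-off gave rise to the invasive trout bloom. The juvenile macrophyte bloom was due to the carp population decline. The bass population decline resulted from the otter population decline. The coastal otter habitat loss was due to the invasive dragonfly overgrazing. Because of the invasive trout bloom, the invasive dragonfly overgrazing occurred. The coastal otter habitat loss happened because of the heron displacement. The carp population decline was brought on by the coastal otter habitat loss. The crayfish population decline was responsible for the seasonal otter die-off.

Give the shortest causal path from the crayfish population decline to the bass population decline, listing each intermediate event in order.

the crayfish population decline → the seasonal otter die-off → the carp population decline → the juvenile macrophyte bloom → the bass population decline

the crayfish population decline → the seasonal otter die-off
the seasonal otter die-off → the carp population decline
the carp population decline → the juvenile macrophyte bloom
the juvenile macrophyte bloom → the bass population decline
Length: 4 steps.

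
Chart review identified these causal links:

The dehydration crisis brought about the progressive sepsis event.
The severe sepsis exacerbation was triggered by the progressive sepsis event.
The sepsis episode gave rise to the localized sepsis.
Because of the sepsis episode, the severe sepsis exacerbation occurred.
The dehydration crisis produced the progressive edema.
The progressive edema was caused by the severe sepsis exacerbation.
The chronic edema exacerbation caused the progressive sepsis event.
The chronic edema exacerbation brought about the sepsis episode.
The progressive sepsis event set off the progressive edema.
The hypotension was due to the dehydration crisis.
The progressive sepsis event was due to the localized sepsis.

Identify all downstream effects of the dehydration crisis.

Direct effects: the hypotension, the progressive sepsis event, the progressive edema.
2 steps out: the severe sepsis exacerbation.
Not reachable from it: the chronic edema exacerbation, the sepsis episode, the localized sepsis.

the hypotension, the progressive edema, the progressive sepsis event, the severe sepsis exacerbation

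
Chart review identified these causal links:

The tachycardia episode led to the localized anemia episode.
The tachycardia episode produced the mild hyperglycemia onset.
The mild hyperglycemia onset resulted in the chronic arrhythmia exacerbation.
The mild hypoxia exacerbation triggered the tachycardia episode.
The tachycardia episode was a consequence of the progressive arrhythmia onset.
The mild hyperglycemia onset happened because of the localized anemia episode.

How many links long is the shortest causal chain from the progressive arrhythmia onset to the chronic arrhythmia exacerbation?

Shortest chain: the progressive arrhythmia onset → the tachycardia episode → the mild hyperglycemia onset → the chronic arrhythmia exacerbation.

3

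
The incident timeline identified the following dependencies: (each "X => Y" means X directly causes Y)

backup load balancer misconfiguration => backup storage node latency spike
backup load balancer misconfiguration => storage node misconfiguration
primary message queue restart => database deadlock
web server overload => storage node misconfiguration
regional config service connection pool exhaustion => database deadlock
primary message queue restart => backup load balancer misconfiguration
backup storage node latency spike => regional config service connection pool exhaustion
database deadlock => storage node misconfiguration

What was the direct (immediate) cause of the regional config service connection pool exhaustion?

Upstream contributors include the primary message queue restart, the backup load balancer misconfiguration, but only the backup storage node latency spike feeds directly into the regional config service connection pool exhaustion.

the backup storage node latency spike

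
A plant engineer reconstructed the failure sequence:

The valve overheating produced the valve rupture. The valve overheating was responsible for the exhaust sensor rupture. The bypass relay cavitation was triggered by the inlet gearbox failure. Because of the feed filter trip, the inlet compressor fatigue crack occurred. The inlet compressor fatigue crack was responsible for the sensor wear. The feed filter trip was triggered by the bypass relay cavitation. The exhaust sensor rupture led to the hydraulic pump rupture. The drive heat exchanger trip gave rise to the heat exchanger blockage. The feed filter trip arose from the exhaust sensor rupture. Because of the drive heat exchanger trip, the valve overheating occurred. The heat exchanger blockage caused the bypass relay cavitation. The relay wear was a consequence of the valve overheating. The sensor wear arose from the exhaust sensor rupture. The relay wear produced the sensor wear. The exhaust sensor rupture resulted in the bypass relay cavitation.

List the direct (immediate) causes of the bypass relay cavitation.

the exhaust sensor rupture, the heat exchanger blockage, the inlet gearbox failure

Upstream contributors include the drive heat exchanger trip, the valve overheating, but only the exhaust sensor rupture, the heat exchanger blockage, the inlet gearbox failure feed directly into the bypass relay cavitation.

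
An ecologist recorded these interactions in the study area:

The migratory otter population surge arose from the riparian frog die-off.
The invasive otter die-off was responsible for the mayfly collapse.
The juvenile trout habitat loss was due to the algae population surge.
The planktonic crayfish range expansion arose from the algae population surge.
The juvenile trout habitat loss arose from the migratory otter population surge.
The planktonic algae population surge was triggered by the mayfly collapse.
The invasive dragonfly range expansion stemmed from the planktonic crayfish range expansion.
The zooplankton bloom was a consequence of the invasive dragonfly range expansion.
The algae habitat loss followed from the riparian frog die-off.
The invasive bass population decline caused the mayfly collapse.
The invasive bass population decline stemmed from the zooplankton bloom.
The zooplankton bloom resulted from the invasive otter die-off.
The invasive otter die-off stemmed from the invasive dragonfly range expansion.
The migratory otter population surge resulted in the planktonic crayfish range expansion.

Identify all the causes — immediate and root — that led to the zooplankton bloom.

the algae population surge, the invasive dragonfly range expansion, the invasive otter die-off, the migratory otter population surge, the planktonic crayfish range expansion, the riparian frog die-off

Immediate causes of the zooplankton bloom: the invasive dragonfly range expansion, the invasive otter die-off.
Further upstream: the riparian frog die-off, the migratory otter population surge, the algae population surge, the planktonic crayfish range expansion.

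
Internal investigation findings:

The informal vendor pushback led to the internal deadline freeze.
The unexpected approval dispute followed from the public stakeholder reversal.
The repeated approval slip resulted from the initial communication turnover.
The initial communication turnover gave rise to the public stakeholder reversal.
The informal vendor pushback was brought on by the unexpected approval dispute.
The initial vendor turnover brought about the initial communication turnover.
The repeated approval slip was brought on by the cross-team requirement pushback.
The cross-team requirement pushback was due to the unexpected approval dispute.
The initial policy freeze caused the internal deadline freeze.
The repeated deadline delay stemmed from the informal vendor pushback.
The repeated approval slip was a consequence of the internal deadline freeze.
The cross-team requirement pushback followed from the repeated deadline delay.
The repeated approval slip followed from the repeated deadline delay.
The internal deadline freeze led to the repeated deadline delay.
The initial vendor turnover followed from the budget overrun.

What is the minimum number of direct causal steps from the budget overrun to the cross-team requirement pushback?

5

Shortest chain: the budget overrun → the initial vendor turnover → the initial communication turnover → the public stakeholder reversal → the unexpected approval dispute → the cross-team requirement pushback.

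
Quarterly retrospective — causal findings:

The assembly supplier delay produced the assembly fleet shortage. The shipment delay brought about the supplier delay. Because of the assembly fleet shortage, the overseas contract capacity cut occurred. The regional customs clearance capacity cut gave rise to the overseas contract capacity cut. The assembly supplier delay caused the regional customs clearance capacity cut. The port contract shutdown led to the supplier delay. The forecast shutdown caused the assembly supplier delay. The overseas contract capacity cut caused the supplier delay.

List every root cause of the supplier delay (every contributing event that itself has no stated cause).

the forecast shutdown, the port contract shutdown, the shipment delay

Tracing upstream from the supplier delay: the supplier delay ← the overseas contract capacity cut ← the assembly fleet shortage ← the assembly supplier delay ← the forecast shutdown.
A separate upstream branch: the supplier delay ← the shipment delay.
A separate upstream branch: the supplier delay ← the port contract shutdown.
Each of those chain origins has no stated cause.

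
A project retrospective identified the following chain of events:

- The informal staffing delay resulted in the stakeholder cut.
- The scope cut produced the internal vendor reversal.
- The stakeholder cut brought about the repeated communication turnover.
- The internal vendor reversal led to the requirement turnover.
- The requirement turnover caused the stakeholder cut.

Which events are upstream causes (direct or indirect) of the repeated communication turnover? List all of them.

the informal staffing delay, the internal vendor reversal, the requirement turnover, the scope cut, the stakeholder cut

Immediate cause of the repeated communication turnover: the stakeholder cut.
Further upstream: the scope cut, the internal vendor reversal, the requirement turnover, the informal staffing delay.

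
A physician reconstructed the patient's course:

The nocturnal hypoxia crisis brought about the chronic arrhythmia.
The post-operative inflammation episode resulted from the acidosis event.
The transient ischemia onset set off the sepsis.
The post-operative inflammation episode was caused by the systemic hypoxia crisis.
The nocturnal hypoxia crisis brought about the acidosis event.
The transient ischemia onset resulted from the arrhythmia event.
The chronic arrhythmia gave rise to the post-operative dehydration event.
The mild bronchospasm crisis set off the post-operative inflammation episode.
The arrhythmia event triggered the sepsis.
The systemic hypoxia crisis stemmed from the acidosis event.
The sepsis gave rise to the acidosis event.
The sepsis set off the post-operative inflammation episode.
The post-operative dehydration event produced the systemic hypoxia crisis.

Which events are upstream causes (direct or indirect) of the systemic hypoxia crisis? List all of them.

the acidosis event, the arrhythmia event, the chronic arrhythmia, the nocturnal hypoxia crisis, the post-operative dehydration event, the sepsis, the transient ischemia onset

Immediate causes of the systemic hypoxia crisis: the acidosis event, the post-operative dehydration event.
Further upstream: the nocturnal hypoxia crisis, the chronic arrhythmia, the arrhythmia event, the transient ischemia onset, the sepsis.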